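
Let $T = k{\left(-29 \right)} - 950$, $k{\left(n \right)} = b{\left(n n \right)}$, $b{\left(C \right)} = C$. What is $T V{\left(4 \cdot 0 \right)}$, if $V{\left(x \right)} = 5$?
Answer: $-545$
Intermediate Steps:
$k{\left(n \right)} = n^{2}$ ($k{\left(n \right)} = n n = n^{2}$)
$T = -109$ ($T = \left(-29\right)^{2} - 950 = 841 - 950 = -109$)
$T V{\left(4 \cdot 0 \right)} = \left(-109\right) 5 = -545$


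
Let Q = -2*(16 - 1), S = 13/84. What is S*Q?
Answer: -65/14 ≈ -4.6429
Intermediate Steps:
S = 13/84 (S = 13*(1/84) = 13/84 ≈ 0.15476)
Q = -30 (Q = -2*15 = -30)
S*Q = (13/84)*(-30) = -65/14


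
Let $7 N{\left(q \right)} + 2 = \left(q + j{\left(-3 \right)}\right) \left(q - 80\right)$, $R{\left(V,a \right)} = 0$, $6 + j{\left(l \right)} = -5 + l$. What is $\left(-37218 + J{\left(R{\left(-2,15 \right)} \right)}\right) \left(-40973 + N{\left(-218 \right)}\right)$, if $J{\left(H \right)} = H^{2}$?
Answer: $\frac{8101502586}{7} \approx 1.1574 \cdot 10^{9}$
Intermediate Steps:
$j{\left(l \right)} = -11 + l$ ($j{\left(l \right)} = -6 + \left(-5 + l\right) = -11 + l$)
$N{\left(q \right)} = - \frac{2}{7} + \frac{\left(-80 + q\right) \left(-14 + q\right)}{7}$ ($N{\left(q \right)} = - \frac{2}{7} + \frac{\left(q - 14\right) \left(q - 80\right)}{7} = - \frac{2}{7} + \frac{\left(q - 14\right) \left(-80 + q\right)}{7} = - \frac{2}{7} + \frac{\left(-14 + q\right) \left(-80 + q\right)}{7} = - \frac{2}{7} + \frac{\left(-80 + q\right) \left(-14 + q\right)}{7}$)
$\left(-37218 + J{\left(R{\left(-2,15 \right)} \right)}\right) \left(-40973 + N{\left(-218 \right)}\right) = \left(-37218 + 0^{2}\right) \left(-40973 + \left(\frac{1118}{7} - - \frac{20492}{7} + \frac{\left(-218\right)^{2}}{7}\right)\right) = \left(-37218 + 0\right) \left(-40973 + \left(\frac{1118}{7} + \frac{20492}{7} + \frac{1}{7} \cdot 47524\right)\right) = - 37218 \left(-40973 + \left(\frac{1118}{7} + \frac{20492}{7} + \frac{47524}{7}\right)\right) = - 37218 \left(-40973 + \frac{69134}{7}\right) = \left(-37218\right) \left(- \frac{217677}{7}\right) = \frac{8101502586}{7}$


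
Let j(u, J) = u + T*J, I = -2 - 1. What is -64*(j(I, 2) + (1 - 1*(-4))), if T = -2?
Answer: 128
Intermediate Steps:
I = -3
j(u, J) = u - 2*J
-64*(j(I, 2) + (1 - 1*(-4))) = -64*((-3 - 2*2) + (1 - 1*(-4))) = -64*((-3 - 4) + (1 + 4)) = -64*(-7 + 5) = -64*(-2) = 128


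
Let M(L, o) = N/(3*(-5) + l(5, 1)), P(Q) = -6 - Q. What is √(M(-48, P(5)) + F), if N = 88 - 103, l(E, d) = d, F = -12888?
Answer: I*√2525838/14 ≈ 113.52*I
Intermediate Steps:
N = -15
M(L, o) = 15/14 (M(L, o) = -15/(3*(-5) + 1) = -15/(-15 + 1) = -15/(-14) = -15*(-1/14) = 15/14)
√(M(-48, P(5)) + F) = √(15/14 - 12888) = √(-180417/14) = I*√2525838/14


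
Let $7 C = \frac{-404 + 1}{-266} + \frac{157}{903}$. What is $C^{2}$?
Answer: $\frac{68541841}{1177450596} \approx 0.058212$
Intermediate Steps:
$C = \frac{8279}{34314}$ ($C = \frac{\frac{-404 + 1}{-266} + \frac{157}{903}}{7} = \frac{\left(-403\right) \left(- \frac{1}{266}\right) + 157 \cdot \frac{1}{903}}{7} = \frac{\frac{403}{266} + \frac{157}{903}}{7} = \frac{1}{7} \cdot \frac{8279}{4902} = \frac{8279}{34314} \approx 0.24127$)
$C^{2} = \left(\frac{8279}{34314}\right)^{2} = \frac{68541841}{1177450596}$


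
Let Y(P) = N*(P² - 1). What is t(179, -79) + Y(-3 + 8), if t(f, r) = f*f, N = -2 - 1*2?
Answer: 31945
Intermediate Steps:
N = -4 (N = -2 - 2 = -4)
t(f, r) = f²
Y(P) = 4 - 4*P² (Y(P) = -4*(P² - 1) = -4*(-1 + P²) = 4 - 4*P²)
t(179, -79) + Y(-3 + 8) = 179² + (4 - 4*(-3 + 8)²) = 32041 + (4 - 4*5²) = 32041 + (4 - 4*25) = 32041 + (4 - 100) = 32041 - 96 = 31945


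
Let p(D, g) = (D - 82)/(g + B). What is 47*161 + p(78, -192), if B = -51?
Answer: 1838785/243 ≈ 7567.0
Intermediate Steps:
p(D, g) = (-82 + D)/(-51 + g) (p(D, g) = (D - 82)/(g - 51) = (-82 + D)/(-51 + g))
47*161 + p(78, -192) = 47*161 + (-82 + 78)/(-51 - 192) = 7567 - 4/(-243) = 7567 - 1/243*(-4) = 7567 + 4/243 = 1838785/243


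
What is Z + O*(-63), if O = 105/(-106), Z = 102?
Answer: 17427/106 ≈ 164.41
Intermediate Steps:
O = -105/106 (O = 105*(-1/106) = -105/106 ≈ -0.99057)
Z + O*(-63) = 102 - 105/106*(-63) = 102 + 6615/106 = 17427/106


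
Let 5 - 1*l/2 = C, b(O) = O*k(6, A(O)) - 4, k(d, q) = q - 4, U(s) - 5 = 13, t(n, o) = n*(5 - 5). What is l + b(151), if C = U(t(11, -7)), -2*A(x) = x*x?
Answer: -3444219/2 ≈ -1.7221e+6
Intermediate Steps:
t(n, o) = 0 (t(n, o) = n*0 = 0)
U(s) = 18 (U(s) = 5 + 13 = 18)
A(x) = -x²/2 (A(x) = -x*x/2 = -x²/2)
C = 18
k(d, q) = -4 + q
b(O) = -4 + O*(-4 - O²/2) (b(O) = O*(-4 - O²/2) - 4 = -4 + O*(-4 - O²/2))
l = -26 (l = 10 - 2*18 = 10 - 36 = -26)
l + b(151) = -26 + (-4 - ½*151*(8 + 151²)) = -26 + (-4 - ½*151*(8 + 22801)) = -26 + (-4 - ½*151*22809) = -26 + (-4 - 3444159/2) = -26 - 3444167/2 = -3444219/2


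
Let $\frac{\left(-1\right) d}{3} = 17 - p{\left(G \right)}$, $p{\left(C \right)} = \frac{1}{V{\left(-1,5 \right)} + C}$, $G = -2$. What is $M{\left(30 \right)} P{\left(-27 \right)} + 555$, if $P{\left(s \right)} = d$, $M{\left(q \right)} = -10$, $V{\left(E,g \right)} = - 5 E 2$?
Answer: $\frac{4245}{4} \approx 1061.3$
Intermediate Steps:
$V{\left(E,g \right)} = - 10 E$
$p{\left(C \right)} = \frac{1}{10 + C}$ ($p{\left(C \right)} = \frac{1}{\left(-10\right) \left(-1\right) + C} = \frac{1}{10 + C}$)
$d = - \frac{405}{8}$ ($d = - 3 \left(17 - \frac{1}{10 - 2}\right) = - 3 \left(17 - \frac{1}{8}\right) = \left(-3\right) \frac{135}{8} = - \frac{405}{8} \approx -50.625$)
$P{\left(s \right)} = - \frac{405}{8}$
$M{\left(30 \right)} P{\left(-27 \right)} + 555 = \left(-10\right) \left(- \frac{405}{8}\right) + 555 = \frac{2025}{4} + 555 = \frac{4245}{4}$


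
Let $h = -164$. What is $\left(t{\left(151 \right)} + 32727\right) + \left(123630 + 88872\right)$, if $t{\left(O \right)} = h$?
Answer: $245065$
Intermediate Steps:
$t{\left(O \right)} = -164$
$\left(t{\left(151 \right)} + 32727\right) + \left(123630 + 88872\right) = \left(-164 + 32727\right) + \left(123630 + 88872\right) = 32563 + 212502 = 245065$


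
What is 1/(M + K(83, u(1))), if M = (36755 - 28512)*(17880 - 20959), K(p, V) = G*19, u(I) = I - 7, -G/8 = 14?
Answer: -1/25382325 ≈ -3.9397e-8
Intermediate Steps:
G = -112 (G = -8*14 = -112)
u(I) = -7 + I
K(p, V) = -2128 (K(p, V) = -112*19 = -2128)
M = -25380197 (M = 8243*(-3079) = -25380197)
1/(M + K(83, u(1))) = 1/(-25380197 - 2128) = 1/(-25382325) = -1/25382325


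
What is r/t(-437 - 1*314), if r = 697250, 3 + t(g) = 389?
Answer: 348625/193 ≈ 1806.3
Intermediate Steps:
t(g) = 386 (t(g) = -3 + 389 = 386)
r/t(-437 - 1*314) = 697250/386 = 697250*(1/386) = 348625/193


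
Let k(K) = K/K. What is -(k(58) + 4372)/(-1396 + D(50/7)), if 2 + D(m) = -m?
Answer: 30611/9836 ≈ 3.1121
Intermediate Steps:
k(K) = 1
D(m) = -2 - m
-(k(58) + 4372)/(-1396 + D(50/7)) = -(1 + 4372)/(-1396 + (-2 - 50/7)) = -4373/(-1396 + (-2 - 50/7)) = -4373/(-1396 - 64/7) = -4373/(-9836/7) = -4373*(-7)/9836 = -1*(-30611/9836) = 30611/9836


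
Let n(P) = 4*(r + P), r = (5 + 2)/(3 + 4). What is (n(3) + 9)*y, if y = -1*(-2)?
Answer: 50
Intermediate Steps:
r = 1 (r = 7/7 = 7*(⅐) = 1)
y = 2
n(P) = 4 + 4*P (n(P) = 4*(1 + P) = 4 + 4*P)
(n(3) + 9)*y = ((4 + 4*3) + 9)*2 = ((4 + 12) + 9)*2 = (16 + 9)*2 = 25*2 = 50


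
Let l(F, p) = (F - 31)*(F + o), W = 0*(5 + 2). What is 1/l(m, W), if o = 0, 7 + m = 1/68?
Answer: 4624/1226925 ≈ 0.0037688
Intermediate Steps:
m = -475/68 (m = -7 + 1/68 = -475/68 ≈ -6.9853)
W = 0 (W = 0*7 = 0)
l(F, p) = F*(-31 + F) (l(F, p) = (F - 31)*(F + 0) = (-31 + F)*F = F*(-31 + F))
1/l(m, W) = 1/(-475*(-31 - 475/68)/68) = 1/(-475/68*(-2583/68)) = 1/(1226925/4624) = 4624/1226925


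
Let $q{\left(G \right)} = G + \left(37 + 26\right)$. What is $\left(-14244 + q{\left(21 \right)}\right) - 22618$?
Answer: $-36778$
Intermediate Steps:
$q{\left(G \right)} = 63 + G$ ($q{\left(G \right)} = G + 63 = 63 + G$)
$\left(-14244 + q{\left(21 \right)}\right) - 22618 = \left(-14244 + \left(63 + 21\right)\right) - 22618 = \left(-14244 + 84\right) - 22618 = -14160 - 22618 = -36778$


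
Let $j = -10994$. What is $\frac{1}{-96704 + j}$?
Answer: $- \frac{1}{107698} \approx -9.2852 \cdot 10^{-6}$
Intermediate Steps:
$\frac{1}{-96704 + j} = \frac{1}{-96704 - 10994} = \frac{1}{-107698} = - \frac{1}{107698}$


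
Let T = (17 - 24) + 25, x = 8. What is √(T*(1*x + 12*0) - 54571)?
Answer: I*√54427 ≈ 233.3*I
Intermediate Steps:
T = 18 (T = -7 + 25 = 18)
√(T*(1*x + 12*0) - 54571) = √(18*(1*8 + 12*0) - 54571) = √(18*(8 + 0) - 54571) = √(18*8 - 54571) = √(144 - 54571) = √(-54427) = I*√54427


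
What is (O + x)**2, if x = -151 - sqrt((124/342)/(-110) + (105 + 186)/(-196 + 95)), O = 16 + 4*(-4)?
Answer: (47811885 + I*sqrt(289191822370))**2/100257723225 ≈ 22798.0 + 512.91*I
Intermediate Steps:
O = 0 (O = 16 - 16 = 0)
x = -151 - I*sqrt(289191822370)/316635 (x = -151 - sqrt((124*(1/342))*(-1/110) + 291/(-101)) = -151 - sqrt((62/171)*(-1/110) + 291*(-1/101)) = -151 - sqrt(-31/9405 - 291/101) = -151 - sqrt(-2739986/949905) = -151 - I*sqrt(289191822370)/316635 ≈ -151.0 - 1.6984*I)
(O + x)**2 = (0 + (-151 - I*sqrt(289191822370)/316635))**2 = (-151 - I*sqrt(289191822370)/316635)**2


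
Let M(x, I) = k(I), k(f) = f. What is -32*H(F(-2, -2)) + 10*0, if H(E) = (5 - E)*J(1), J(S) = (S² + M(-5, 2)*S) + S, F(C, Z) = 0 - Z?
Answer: -384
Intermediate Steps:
M(x, I) = I
F(C, Z) = -Z
J(S) = S² + 3*S (J(S) = (S² + 2*S) + S = S² + 3*S)
H(E) = 20 - 4*E (H(E) = (5 - E)*(1*(3 + 1)) = (5 - E)*(1*4) = (5 - E)*4 = 20 - 4*E)
-32*H(F(-2, -2)) + 10*0 = -32*(20 - (-4)*(-2)) + 10*0 = -32*(20 - 4*2) + 0 = -32*(20 - 8) + 0 = -32*12 + 0 = -384 + 0 = -384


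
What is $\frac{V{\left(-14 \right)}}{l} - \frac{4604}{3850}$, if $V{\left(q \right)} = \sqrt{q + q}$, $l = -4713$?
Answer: $- \frac{2302}{1925} - \frac{2 i \sqrt{7}}{4713} \approx -1.1958 - 0.0011227 i$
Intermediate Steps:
$V{\left(q \right)} = \sqrt{2} \sqrt{q}$ ($V{\left(q \right)} = \sqrt{2 q} = \sqrt{2} \sqrt{q}$)
$\frac{V{\left(-14 \right)}}{l} - \frac{4604}{3850} = \frac{\sqrt{2} \sqrt{-14}}{-4713} - \frac{4604}{3850} = \sqrt{2} i \sqrt{14} \left(- \frac{1}{4713}\right) - \frac{2302}{1925} = 2 i \sqrt{7} \left(- \frac{1}{4713}\right) - \frac{2302}{1925} = - \frac{2 i \sqrt{7}}{4713} - \frac{2302}{1925} = - \frac{2302}{1925} - \frac{2 i \sqrt{7}}{4713}$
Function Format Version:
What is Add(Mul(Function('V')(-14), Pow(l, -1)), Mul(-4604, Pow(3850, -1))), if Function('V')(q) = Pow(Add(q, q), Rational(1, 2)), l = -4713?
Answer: Add(Rational(-2302, 1925), Mul(Rational(-2, 4713), I, Pow(7, Rational(1, 2)))) ≈ Add(-1.1958, Mul(-0.0011227, I))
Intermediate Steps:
Function('V')(q) = Mul(Pow(2, Rational(1, 2)), Pow(q, Rational(1, 2))) (Function('V')(q) = Pow(Mul(2, q), Rational(1, 2)) = Mul(Pow(2, Rational(1, 2)), Pow(q, Rational(1, 2))))
Add(Mul(Function('V')(-14), Pow(l, -1)), Mul(-4604, Pow(3850, -1))) = Add(Mul(Mul(Pow(2, Rational(1, 2)), Pow(-14, Rational(1, 2))), Pow(-4713, -1)), Mul(-4604, Pow(3850, -1))) = Add(Mul(Mul(Pow(2, Rational(1, 2)), Mul(I, Pow(14, Rational(1, 2)))), Rational(-1, 4713)), Mul(-4604, Rational(1, 3850))) = Add(Mul(Mul(2, I, Pow(7, Rational(1, 2))), Rational(-1, 4713)), Rational(-2302, 1925)) = Add(Mul(Rational(-2, 4713), I, Pow(7, Rational(1, 2))), Rational(-2302, 1925)) = Add(Rational(-2302, 1925), Mul(Rational(-2, 4713), I, Pow(7, Rational(1, 2))))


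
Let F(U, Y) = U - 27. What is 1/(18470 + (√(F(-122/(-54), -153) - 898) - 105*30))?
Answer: 206820/3168494857 - 3*I*√74742/6336989714 ≈ 6.5274e-5 - 1.2943e-7*I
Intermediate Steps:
F(U, Y) = -27 + U
1/(18470 + (√(F(-122/(-54), -153) - 898) - 105*30)) = 1/(18470 + (√((-27 - 122/(-54)) - 898) - 105*30)) = 1/(18470 + (√((-27 - 122*(-1/54)) - 898) - 1*3150)) = 1/(18470 + (√((-27 + 61/27) - 898) - 3150)) = 1/(18470 + (√(-668/27 - 898) - 3150)) = 1/(18470 + (√(-24914/27) - 3150)) = 1/(18470 + (I*√74742/9 - 3150)) = 1/(18470 + (-3150 + I*√74742/9)) = 1/(15320 + I*√74742/9)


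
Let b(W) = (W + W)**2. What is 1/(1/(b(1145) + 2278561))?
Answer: 7522661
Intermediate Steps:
b(W) = 4*W**2 (b(W) = (2*W)**2 = 4*W**2)
1/(1/(b(1145) + 2278561)) = 1/(1/(4*1145**2 + 2278561)) = 1/(1/(4*1311025 + 2278561)) = 1/(1/(5244100 + 2278561)) = 1/(1/7522661) = 7522661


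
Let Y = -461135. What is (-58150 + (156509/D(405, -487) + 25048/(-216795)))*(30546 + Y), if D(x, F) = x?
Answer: 145589737122495241/5853465 ≈ 2.4872e+10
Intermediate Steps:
(-58150 + (156509/D(405, -487) + 25048/(-216795)))*(30546 + Y) = (-58150 + (156509/405 + 25048/(-216795)))*(30546 - 461135) = (-58150 + (156509*(1/405) + 25048*(-1/216795)))*(-430589) = (-58150 + (156509/405 - 25048/216795))*(-430589) = (-58150 + 2261348281/5853465)*(-430589) = -338117641469/5853465*(-430589) = 145589737122495241/5853465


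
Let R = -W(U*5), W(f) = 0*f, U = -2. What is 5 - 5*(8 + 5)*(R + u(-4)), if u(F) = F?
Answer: 265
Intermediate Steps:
W(f) = 0
R = 0 (R = -1*0 = 0)
5 - 5*(8 + 5)*(R + u(-4)) = 5 - 5*(8 + 5)*(0 - 4) = 5 - 65*(-4) = 5 - 5*(-52) = 5 + 260 = 265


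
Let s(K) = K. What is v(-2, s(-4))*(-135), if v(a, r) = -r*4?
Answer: -2160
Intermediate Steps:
v(a, r) = -4*r
v(-2, s(-4))*(-135) = -4*(-4)*(-135) = 16*(-135) = -2160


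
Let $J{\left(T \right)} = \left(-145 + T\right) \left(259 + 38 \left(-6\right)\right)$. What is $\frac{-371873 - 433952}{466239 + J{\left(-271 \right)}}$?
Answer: $- \frac{805825}{453343} \approx -1.7775$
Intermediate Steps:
$J{\left(T \right)} = -4495 + 31 T$ ($J{\left(T \right)} = \left(-145 + T\right) \left(259 - 228\right) = \left(-145 + T\right) 31 = -4495 + 31 T$)
$\frac{-371873 - 433952}{466239 + J{\left(-271 \right)}} = \frac{-371873 - 433952}{466239 + \left(-4495 + 31 \left(-271\right)\right)} = - \frac{805825}{466239 - 12896} = - \frac{805825}{453343}$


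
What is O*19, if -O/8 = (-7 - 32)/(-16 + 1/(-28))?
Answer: -165984/449 ≈ -369.67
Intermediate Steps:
O = -8736/449 (O = -8*(-7 - 32)/(-16 + 1/(-28)) = -(-312)/(-16 - 1/28) = -(-312)/(-449/28) = -(-312)*(-28)/449 = -8*1092/449 = -8736/449 ≈ -19.457)
O*19 = -8736/449*19 = -165984/449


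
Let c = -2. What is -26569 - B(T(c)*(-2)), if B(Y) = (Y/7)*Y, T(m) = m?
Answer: -185999/7 ≈ -26571.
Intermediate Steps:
B(Y) = Y²/7 (B(Y) = (Y*(⅐))*Y = (Y/7)*Y = Y²/7)
-26569 - B(T(c)*(-2)) = -26569 - (-2*(-2))²/7 = -26569 - 4²/7 = -26569 - 16/7 = -185999/7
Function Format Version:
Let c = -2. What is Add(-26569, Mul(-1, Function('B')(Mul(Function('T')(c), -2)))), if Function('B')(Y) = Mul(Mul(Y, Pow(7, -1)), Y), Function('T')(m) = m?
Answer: Rational(-185999, 7) ≈ -26571.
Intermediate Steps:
Function('B')(Y) = Mul(Rational(1, 7), Pow(Y, 2)) (Function('B')(Y) = Mul(Mul(Y, Rational(1, 7)), Y) = Mul(Mul(Rational(1, 7), Y), Y) = Mul(Rational(1, 7), Pow(Y, 2)))
Add(-26569, Mul(-1, Function('B')(Mul(Function('T')(c), -2)))) = Add(-26569, Mul(-1, Mul(Rational(1, 7), Pow(Mul(-2, -2), 2)))) = Add(-26569, Mul(-1, Mul(Rational(1, 7), Pow(4, 2)))) = Add(-26569, Mul(-1, Mul(Rational(1, 7), 16))) = Add(-26569, Mul(-1, Rational(16, 7))) = Add(-26569, Rational(-16, 7)) = Rational(-185999, 7)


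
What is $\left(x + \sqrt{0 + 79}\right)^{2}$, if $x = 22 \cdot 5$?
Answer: $\left(110 + \sqrt{79}\right)^{2} \approx 14134.0$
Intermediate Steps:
$x = 110$
$\left(x + \sqrt{0 + 79}\right)^{2} = \left(110 + \sqrt{0 + 79}\right)^{2} = \left(110 + \sqrt{79}\right)^{2}$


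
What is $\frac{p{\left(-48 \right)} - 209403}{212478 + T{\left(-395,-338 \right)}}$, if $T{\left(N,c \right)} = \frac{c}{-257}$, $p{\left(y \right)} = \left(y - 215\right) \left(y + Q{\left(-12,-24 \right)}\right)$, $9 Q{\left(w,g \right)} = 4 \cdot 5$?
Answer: $- \frac{456501647}{491464656} \approx -0.92886$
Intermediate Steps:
$Q{\left(w,g \right)} = \frac{20}{9}$ ($Q{\left(w,g \right)} = \frac{4 \cdot 5}{9} = \frac{1}{9} \cdot 20 = \frac{20}{9}$)
$p{\left(y \right)} = \left(-215 + y\right) \left(\frac{20}{9} + y\right)$ ($p{\left(y \right)} = \left(y - 215\right) \left(y + \frac{20}{9}\right) = \left(-215 + y\right) \left(\frac{20}{9} + y\right)$)
$T{\left(N,c \right)} = - \frac{c}{257}$ ($T{\left(N,c \right)} = c \left(- \frac{1}{257}\right) = - \frac{c}{257}$)
$\frac{p{\left(-48 \right)} - 209403}{212478 + T{\left(-395,-338 \right)}} = \frac{\left(- \frac{4300}{9} + \left(-48\right)^{2} - - \frac{30640}{3}\right) - 209403}{212478 - - \frac{338}{257}} = \frac{\left(- \frac{4300}{9} + 2304 + \frac{30640}{3}\right) - 209403}{212478 + \frac{338}{257}} = \frac{\frac{108356}{9} - 209403}{\frac{54607184}{257}} = \left(- \frac{1776271}{9}\right) \frac{257}{54607184} = - \frac{456501647}{491464656}$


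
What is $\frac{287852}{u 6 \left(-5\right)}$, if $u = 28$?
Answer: $- \frac{71963}{210} \approx -342.68$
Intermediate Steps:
$\frac{287852}{u 6 \left(-5\right)} = \frac{287852}{28 \cdot 6 \left(-5\right)} = \frac{287852}{168 \left(-5\right)} = \frac{287852}{-840} = 287852 \left(- \frac{1}{840}\right) = - \frac{71963}{210}$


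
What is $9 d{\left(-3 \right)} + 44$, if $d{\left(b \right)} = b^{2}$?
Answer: $125$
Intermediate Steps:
$9 d{\left(-3 \right)} + 44 = 9 \left(-3\right)^{2} + 44 = 9 \cdot 9 + 44 = 81 + 44 = 125$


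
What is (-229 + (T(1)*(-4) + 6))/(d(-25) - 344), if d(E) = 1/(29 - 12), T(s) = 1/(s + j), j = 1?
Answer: 1275/1949 ≈ 0.65418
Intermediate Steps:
T(s) = 1/(1 + s) (T(s) = 1/(s + 1) = 1/(1 + s))
d(E) = 1/17
(-229 + (T(1)*(-4) + 6))/(d(-25) - 344) = (-229 + (-4/(1 + 1) + 6))/(1/17 - 344) = (-229 + (-4/2 + 6))/(-5847/17) = (-229 + ((½)*(-4) + 6))*(-17/5847) = (-229 + (-2 + 6))*(-17/5847) = (-229 + 4)*(-17/5847) = -225*(-17/5847) = 1275/1949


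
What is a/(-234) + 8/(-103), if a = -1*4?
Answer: -730/12051 ≈ -0.060576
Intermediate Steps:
a = -4
a/(-234) + 8/(-103) = -4/(-234) + 8/(-103) = -4*(-1/234) + 8*(-1/103) = 2/117 - 8/103 = -730/12051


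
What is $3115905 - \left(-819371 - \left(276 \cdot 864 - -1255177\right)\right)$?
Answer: $5428917$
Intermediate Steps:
$3115905 - \left(-819371 - \left(276 \cdot 864 - -1255177\right)\right) = 3115905 - \left(-819371 - \left(238464 + 1255177\right)\right) = 3115905 - \left(-819371 - 1493641\right) = 3115905 - -2313012 = 3115905 + 2313012 = 5428917$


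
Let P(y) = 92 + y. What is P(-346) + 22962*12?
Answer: 275290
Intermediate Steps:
P(-346) + 22962*12 = (92 - 346) + 22962*12 = -254 + 275544 = 275290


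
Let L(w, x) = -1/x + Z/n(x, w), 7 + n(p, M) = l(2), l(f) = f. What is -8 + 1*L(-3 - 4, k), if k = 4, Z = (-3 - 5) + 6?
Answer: -157/20 ≈ -7.8500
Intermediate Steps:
Z = -2 (Z = -8 + 6 = -2)
n(p, M) = -5 (n(p, M) = -7 + 2 = -5)
L(w, x) = ⅖ - 1/x (L(w, x) = -1/x - 2/(-5) = -1/x - 2*(-⅕) = -1/x + ⅖ = ⅖ - 1/x)
-8 + 1*L(-3 - 4, k) = -8 + 1*(⅖ - 1/4) = -8 + 1*(⅖ - 1*¼) = -8 + 1*(⅖ - ¼) = -8 + 1*(3/20) = -8 + 3/20 = -157/20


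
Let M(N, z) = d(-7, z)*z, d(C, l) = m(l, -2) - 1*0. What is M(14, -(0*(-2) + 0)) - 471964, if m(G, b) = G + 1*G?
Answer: -471964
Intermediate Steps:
m(G, b) = 2*G (m(G, b) = G + G = 2*G)
d(C, l) = 2*l (d(C, l) = 2*l - 1*0 = 2*l + 0 = 2*l)
M(N, z) = 2*z**2 (M(N, z) = (2*z)*z = 2*z**2)
M(14, -(0*(-2) + 0)) - 471964 = 2*(-(0*(-2) + 0))**2 - 471964 = 2*(-(0 + 0))**2 - 471964 = 2*(-1*0)**2 - 471964 = 2*0**2 - 471964 = 2*0 - 471964 = 0 - 471964 = -471964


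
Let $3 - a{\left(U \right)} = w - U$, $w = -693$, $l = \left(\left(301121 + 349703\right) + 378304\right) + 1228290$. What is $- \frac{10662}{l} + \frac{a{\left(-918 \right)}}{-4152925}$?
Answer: $- \frac{21888669777}{4687443823825} \approx -0.0046696$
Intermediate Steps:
$l = 2257418$ ($l = \left(650824 + 378304\right) + 1228290 = 1029128 + 1228290 = 2257418$)
$a{\left(U \right)} = 696 + U$ ($a{\left(U \right)} = 3 - \left(-693 - U\right) = 3 + \left(693 + U\right) = 696 + U$)
$- \frac{10662}{l} + \frac{a{\left(-918 \right)}}{-4152925} = - \frac{10662}{2257418} + \frac{696 - 918}{-4152925} = \left(-10662\right) \frac{1}{2257418} - - \frac{222}{4152925} = - \frac{5331}{1128709} + \frac{222}{4152925} = - \frac{21888669777}{4687443823825}$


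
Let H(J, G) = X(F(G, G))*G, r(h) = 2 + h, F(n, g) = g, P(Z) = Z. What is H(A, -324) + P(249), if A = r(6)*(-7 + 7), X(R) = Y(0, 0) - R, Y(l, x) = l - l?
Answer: -104727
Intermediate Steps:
Y(l, x) = 0
X(R) = -R (X(R) = 0 - R = -R)
A = 0 (A = (2 + 6)*(-7 + 7) = 8*0 = 0)
H(J, G) = -G**2 (H(J, G) = (-G)*G = -G**2)
H(A, -324) + P(249) = -1*(-324)**2 + 249 = -1*104976 + 249 = -104976 + 249 = -104727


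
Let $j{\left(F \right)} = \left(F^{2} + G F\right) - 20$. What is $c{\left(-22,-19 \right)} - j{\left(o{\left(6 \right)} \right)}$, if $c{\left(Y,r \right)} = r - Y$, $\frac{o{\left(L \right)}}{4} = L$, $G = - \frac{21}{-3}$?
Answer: $-721$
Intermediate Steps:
$G = 7$ ($G = \left(-21\right) \left(- \frac{1}{3}\right) = 7$)
$o{\left(L \right)} = 4 L$
$j{\left(F \right)} = -20 + F^{2} + 7 F$ ($j{\left(F \right)} = \left(F^{2} + 7 F\right) - 20 = -20 + F^{2} + 7 F$)
$c{\left(-22,-19 \right)} - j{\left(o{\left(6 \right)} \right)} = \left(-19 - -22\right) - \left(-20 + \left(4 \cdot 6\right)^{2} + 7 \cdot 4 \cdot 6\right) = \left(-19 + 22\right) - \left(-20 + 24^{2} + 7 \cdot 24\right) = 3 - \left(-20 + 576 + 168\right) = 3 - 724 = -721$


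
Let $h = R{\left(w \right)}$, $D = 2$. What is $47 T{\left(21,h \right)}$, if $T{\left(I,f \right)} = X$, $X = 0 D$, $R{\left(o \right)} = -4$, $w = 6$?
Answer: $0$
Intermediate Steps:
$h = -4$
$X = 0$ ($X = 0 \cdot 2 = 0$)
$T{\left(I,f \right)} = 0$
$47 T{\left(21,h \right)} = 47 \cdot 0 = 0$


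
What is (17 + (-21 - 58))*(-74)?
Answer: 4588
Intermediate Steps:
(17 + (-21 - 58))*(-74) = (17 - 79)*(-74) = -62*(-74) = 4588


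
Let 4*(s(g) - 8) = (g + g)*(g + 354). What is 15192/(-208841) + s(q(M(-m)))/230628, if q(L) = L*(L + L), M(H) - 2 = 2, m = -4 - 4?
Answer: -553056958/12041145537 ≈ -0.045931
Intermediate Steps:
m = -8
M(H) = 4 (M(H) = 2 + 2 = 4)
q(L) = 2*L² (q(L) = L*(2*L) = 2*L²)
s(g) = 8 + g*(354 + g)/2 (s(g) = 8 + ((g + g)*(g + 354))/4 = 8 + ((2*g)*(354 + g))/4 = 8 + (2*g*(354 + g))/4 = 8 + g*(354 + g)/2)
15192/(-208841) + s(q(M(-m)))/230628 = 15192/(-208841) + (8 + (2*4²)²/2 + 177*(2*4²))/230628 = 15192*(-1/208841) + (8 + (2*16)²/2 + 177*(2*16))*(1/230628) = -15192/208841 + (8 + (½)*32² + 177*32)*(1/230628) = -15192/208841 + (8 + (½)*1024 + 5664)*(1/230628) = -15192/208841 + (8 + 512 + 5664)*(1/230628) = -15192/208841 + 6184*(1/230628) = -15192/208841 + 1546/57657 = -553056958/12041145537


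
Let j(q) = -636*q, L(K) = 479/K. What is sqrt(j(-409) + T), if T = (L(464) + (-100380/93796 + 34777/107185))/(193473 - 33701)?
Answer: sqrt(40536888338506465573389389703897485)/394761683593160 ≈ 510.02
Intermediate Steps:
T = 5664817973/3158093468745280 (T = (479/464 + (-100380/93796 + 34777/107185))/(193473 - 33701) = (479*(1/464) + (-100380*1/93796 + 34777*(1/107185)))/159772 = (479/464 + (-25095/23449 + 34777/107185))*(1/159772) = (479/464 - 1874321702/2513381065)*(1/159772) = (334224260407/1166208814160)*(1/159772) = 5664817973/3158093468745280 ≈ 1.7937e-6)
sqrt(j(-409) + T) = sqrt(-636*(-409) + 5664817973/3158093468745280) = sqrt(260124 + 5664817973/3158093468745280) = sqrt(821495905469562032693/3158093468745280) = sqrt(40536888338506465573389389703897485)/394761683593160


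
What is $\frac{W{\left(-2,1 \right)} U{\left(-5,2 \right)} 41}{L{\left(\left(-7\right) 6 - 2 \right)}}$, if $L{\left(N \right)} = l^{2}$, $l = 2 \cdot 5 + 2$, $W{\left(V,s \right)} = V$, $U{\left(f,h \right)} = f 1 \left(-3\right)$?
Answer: $- \frac{205}{24} \approx -8.5417$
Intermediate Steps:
$U{\left(f,h \right)} = - 3 f$ ($U{\left(f,h \right)} = f \left(-3\right) = - 3 f$)
$l = 12$ ($l = 10 + 2 = 12$)
$L{\left(N \right)} = 144$ ($L{\left(N \right)} = 12^{2} = 144$)
$\frac{W{\left(-2,1 \right)} U{\left(-5,2 \right)} 41}{L{\left(\left(-7\right) 6 - 2 \right)}} = \frac{- 2 \left(\left(-3\right) \left(-5\right)\right) 41}{144} = \left(-2\right) 15 \cdot 41 \cdot \frac{1}{144} = \left(-30\right) 41 \cdot \frac{1}{144} = \left(-1230\right) \frac{1}{144} = - \frac{205}{24}$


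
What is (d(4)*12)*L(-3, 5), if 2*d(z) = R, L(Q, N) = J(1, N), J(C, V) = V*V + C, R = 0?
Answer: 0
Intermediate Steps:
J(C, V) = C + V² (J(C, V) = V² + C = C + V²)
L(Q, N) = 1 + N²
d(z) = 0 (d(z) = (½)*0 = 0)
(d(4)*12)*L(-3, 5) = (0*12)*(1 + 5²) = 0*(1 + 25) = 0*26 = 0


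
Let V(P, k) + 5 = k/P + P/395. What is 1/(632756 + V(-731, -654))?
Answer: 288745/182703411464 ≈ 1.5804e-6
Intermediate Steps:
V(P, k) = -5 + P/395 + k/P (V(P, k) = -5 + (k/P + P/395) = -5 + (P/395 + k/P) = -5 + P/395 + k/P)
1/(632756 + V(-731, -654)) = 1/(632756 + (-5 + (1/395)*(-731) - 654/(-731))) = 1/(632756 + (-5 - 731/395 - 654*(-1/731))) = 1/(632756 + (-5 - 731/395 + 654/731)) = 1/(632756 - 1719756/288745) = 1/(182703411464/288745) = 288745/182703411464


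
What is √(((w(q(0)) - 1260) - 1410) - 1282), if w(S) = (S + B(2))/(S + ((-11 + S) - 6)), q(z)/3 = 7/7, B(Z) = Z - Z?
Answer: 5*I*√19129/11 ≈ 62.867*I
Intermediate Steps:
B(Z) = 0
q(z) = 3 (q(z) = 3*(7/7) = 3*(7*(⅐)) = 3*1 = 3)
w(S) = S/(-17 + 2*S) (w(S) = (S + 0)/(S + ((-11 + S) - 6)) = S/(S + (-17 + S)) = S/(-17 + 2*S))
√(((w(q(0)) - 1260) - 1410) - 1282) = √(((3/(-17 + 2*3) - 1260) - 1410) - 1282) = √(((3/(-17 + 6) - 1260) - 1410) - 1282) = √(((3/(-11) - 1260) - 1410) - 1282) = √(((3*(-1/11) - 1260) - 1410) - 1282) = √(((-3/11 - 1260) - 1410) - 1282) = √((-13863/11 - 1410) - 1282) = √(-29373/11 - 1282) = √(-43475/11) = 5*I*√19129/11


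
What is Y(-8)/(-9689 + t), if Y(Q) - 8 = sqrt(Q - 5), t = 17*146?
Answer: -8/7207 - I*sqrt(13)/7207 ≈ -0.00111 - 0.00050029*I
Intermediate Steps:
t = 2482
Y(Q) = 8 + sqrt(-5 + Q) (Y(Q) = 8 + sqrt(Q - 5) = 8 + sqrt(-5 + Q))
Y(-8)/(-9689 + t) = (8 + sqrt(-5 - 8))/(-9689 + 2482) = (8 + sqrt(-13))/(-7207) = (8 + I*sqrt(13))*(-1/7207) = -8/7207 - I*sqrt(13)/7207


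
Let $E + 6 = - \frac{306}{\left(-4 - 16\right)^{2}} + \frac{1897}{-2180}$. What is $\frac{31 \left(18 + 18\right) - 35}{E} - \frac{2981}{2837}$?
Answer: $- \frac{67352353107}{472210139} \approx -142.63$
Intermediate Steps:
$E = - \frac{166447}{21800}$ ($E = -6 - \left(\frac{1897}{2180} + \frac{306}{\left(-4 - 16\right)^{2}}\right) = -6 - \left(\frac{1897}{2180} + \frac{306}{\left(-20\right)^{2}}\right) = -6 - \left(\frac{1897}{2180} + \frac{306}{400}\right) = -6 - \frac{35647}{21800} = - \frac{166447}{21800} \approx -7.6352$)
$\frac{31 \left(18 + 18\right) - 35}{E} - \frac{2981}{2837} = \frac{31 \left(18 + 18\right) - 35}{- \frac{166447}{21800}} - \frac{2981}{2837} = \left(31 \cdot 36 - 35\right) \left(- \frac{21800}{166447}\right) - \frac{2981}{2837} = \left(1116 - 35\right) \left(- \frac{21800}{166447}\right) - \frac{2981}{2837} = 1081 \left(- \frac{21800}{166447}\right) - \frac{2981}{2837} = - \frac{23565800}{166447} - \frac{2981}{2837} = - \frac{67352353107}{472210139}$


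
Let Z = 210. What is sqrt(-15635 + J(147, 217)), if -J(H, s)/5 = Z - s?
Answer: 20*I*sqrt(39) ≈ 124.9*I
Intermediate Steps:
J(H, s) = -1050 + 5*s (J(H, s) = -5*(210 - s) = -1050 + 5*s)
sqrt(-15635 + J(147, 217)) = sqrt(-15635 + (-1050 + 5*217)) = sqrt(-15635 + (-1050 + 1085)) = sqrt(-15635 + 35) = sqrt(-15600) = 20*I*sqrt(39)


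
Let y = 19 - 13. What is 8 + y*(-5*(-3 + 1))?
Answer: 68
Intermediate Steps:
y = 6
8 + y*(-5*(-3 + 1)) = 8 + 6*(-5*(-3 + 1)) = 8 + 6*(-5*(-2)) = 8 + 6*10 = 8 + 60 = 68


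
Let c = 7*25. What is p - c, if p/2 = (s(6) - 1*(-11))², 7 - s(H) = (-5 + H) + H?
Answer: 67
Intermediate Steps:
s(H) = 12 - 2*H (s(H) = 7 - ((-5 + H) + H) = 7 - (-5 + 2*H) = 7 + (5 - 2*H) = 12 - 2*H)
p = 242 (p = 2*((12 - 2*6) - 1*(-11))² = 2*((12 - 12) + 11)² = 2*(0 + 11)² = 2*11² = 2*121 = 242)
c = 175
p - c = 242 - 1*175 = 242 - 175 = 67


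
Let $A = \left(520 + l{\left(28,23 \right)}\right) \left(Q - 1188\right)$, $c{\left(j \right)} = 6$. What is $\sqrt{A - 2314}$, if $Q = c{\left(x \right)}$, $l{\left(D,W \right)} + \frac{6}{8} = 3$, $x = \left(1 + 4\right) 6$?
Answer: $\frac{i \sqrt{2478454}}{2} \approx 787.16 i$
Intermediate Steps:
$x = 30$ ($x = 5 \cdot 6 = 30$)
$l{\left(D,W \right)} = \frac{9}{4}$ ($l{\left(D,W \right)} = - \frac{3}{4} + 3 = \frac{9}{4}$)
$Q = 6$
$A = - \frac{1234599}{2}$ ($A = \left(520 + \frac{9}{4}\right) \left(6 - 1188\right) = \frac{2089}{4} \left(-1182\right) = - \frac{1234599}{2} \approx -6.173 \cdot 10^{5}$)
$\sqrt{A - 2314} = \sqrt{- \frac{1234599}{2} - 2314} = \sqrt{- \frac{1239227}{2}} = \frac{i \sqrt{2478454}}{2}$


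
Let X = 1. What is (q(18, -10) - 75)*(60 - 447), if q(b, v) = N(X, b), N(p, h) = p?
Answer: 28638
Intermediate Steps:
q(b, v) = 1
(q(18, -10) - 75)*(60 - 447) = (1 - 75)*(60 - 447) = -74*(-387) = 28638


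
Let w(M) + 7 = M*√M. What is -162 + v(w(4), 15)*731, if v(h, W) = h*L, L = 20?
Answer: 14458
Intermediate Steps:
w(M) = -7 + M^(3/2) (w(M) = -7 + M*√M = -7 + M^(3/2))
v(h, W) = 20*h (v(h, W) = h*20 = 20*h)
-162 + v(w(4), 15)*731 = -162 + (20*(-7 + 4^(3/2)))*731 = -162 + (20*(-7 + 8))*731 = -162 + (20*1)*731 = -162 + 20*731 = -162 + 14620 = 14458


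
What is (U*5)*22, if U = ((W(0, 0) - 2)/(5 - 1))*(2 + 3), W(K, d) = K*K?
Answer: -275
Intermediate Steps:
W(K, d) = K**2
U = -5/2 (U = ((0**2 - 2)/(5 - 1))*(2 + 3) = ((0 - 2)/4)*5 = -2*1/4*5 = -1/2*5 = -5/2 ≈ -2.5000)
(U*5)*22 = -5/2*5*22 = -25/2*22 = -275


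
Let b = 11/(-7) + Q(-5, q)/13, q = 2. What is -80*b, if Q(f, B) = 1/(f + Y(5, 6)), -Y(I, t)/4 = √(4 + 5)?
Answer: 195040/1547 ≈ 126.08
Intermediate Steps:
Y(I, t) = -12 (Y(I, t) = -4*√(4 + 5) = -4*√9 = -4*3 = -12)
Q(f, B) = 1/(-12 + f) (Q(f, B) = 1/(f - 12) = 1/(-12 + f))
b = -2438/1547 (b = 11/(-7) + 1/(-12 - 5*13) = 11*(-⅐) + (1/13)/(-17) = -11/7 - 1/17*1/13 = -11/7 - 1/221 = -2438/1547 ≈ -1.5760)
-80*b = -80*(-2438/1547) = 195040/1547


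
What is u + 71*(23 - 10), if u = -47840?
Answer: -46917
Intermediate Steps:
u + 71*(23 - 10) = -47840 + 71*(23 - 10) = -47840 + 71*13 = -47840 + 923 = -46917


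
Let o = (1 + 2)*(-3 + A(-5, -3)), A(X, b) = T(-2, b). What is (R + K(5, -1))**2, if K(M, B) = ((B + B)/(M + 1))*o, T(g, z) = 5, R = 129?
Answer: 16129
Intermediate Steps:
A(X, b) = 5
o = 6 (o = (1 + 2)*(-3 + 5) = 3*2 = 6)
K(M, B) = 12*B/(1 + M) (K(M, B) = ((B + B)/(M + 1))*6 = ((2*B)/(1 + M))*6 = (2*B/(1 + M))*6 = 12*B/(1 + M))
(R + K(5, -1))**2 = (129 + 12*(-1)/(1 + 5))**2 = (129 + 12*(-1)/6)**2 = (129 + 12*(-1)*(1/6))**2 = (129 - 2)**2 = 127**2 = 16129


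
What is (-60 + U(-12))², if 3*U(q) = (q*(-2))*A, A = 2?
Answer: 1936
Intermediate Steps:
U(q) = -4*q/3 (U(q) = ((q*(-2))*2)/3 = (-2*q*2)/3 = (-4*q)/3 = -4*q/3)
(-60 + U(-12))² = (-60 - 4/3*(-12))² = (-60 + 16)² = (-44)² = 1936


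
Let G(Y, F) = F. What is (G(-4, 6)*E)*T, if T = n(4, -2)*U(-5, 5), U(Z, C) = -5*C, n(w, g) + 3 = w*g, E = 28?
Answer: 46200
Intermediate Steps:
n(w, g) = -3 + g*w (n(w, g) = -3 + w*g = -3 + g*w)
T = 275 (T = (-3 - 2*4)*(-5*5) = (-3 - 8)*(-25) = -11*(-25) = 275)
(G(-4, 6)*E)*T = (6*28)*275 = 168*275 = 46200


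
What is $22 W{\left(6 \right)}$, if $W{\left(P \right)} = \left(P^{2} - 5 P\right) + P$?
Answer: $264$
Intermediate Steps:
$W{\left(P \right)} = P^{2} - 4 P$
$22 W{\left(6 \right)} = 22 \cdot 6 \left(-4 + 6\right) = 22 \cdot 6 \cdot 2 = 22 \cdot 12 = 264$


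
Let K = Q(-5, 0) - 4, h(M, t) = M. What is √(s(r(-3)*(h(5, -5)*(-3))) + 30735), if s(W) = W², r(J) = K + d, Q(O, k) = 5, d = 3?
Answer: 3*√3815 ≈ 185.30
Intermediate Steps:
K = 1 (K = 5 - 4 = 1)
r(J) = 4 (r(J) = 1 + 3 = 4)
√(s(r(-3)*(h(5, -5)*(-3))) + 30735) = √((4*(5*(-3)))² + 30735) = √((4*(-15))² + 30735) = √((-60)² + 30735) = √(3600 + 30735) = √34335 = 3*√3815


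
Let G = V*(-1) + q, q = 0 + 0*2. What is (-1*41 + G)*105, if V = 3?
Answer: -4620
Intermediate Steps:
q = 0 (q = 0 + 0 = 0)
G = -3 (G = 3*(-1) + 0 = -3 + 0 = -3)
(-1*41 + G)*105 = (-1*41 - 3)*105 = (-41 - 3)*105 = -44*105 = -4620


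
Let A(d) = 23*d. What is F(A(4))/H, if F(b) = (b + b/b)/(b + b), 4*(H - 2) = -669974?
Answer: -31/10272812 ≈ -3.0177e-6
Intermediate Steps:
H = -334983/2 (H = 2 + (¼)*(-669974) = 2 - 334987/2 = -334983/2 ≈ -1.6749e+5)
F(b) = (1 + b)/(2*b) (F(b) = (b + 1)/((2*b)) = (1 + b)*(1/(2*b)) = (1 + b)/(2*b))
F(A(4))/H = ((1 + 23*4)/(2*((23*4))))/(-334983/2) = ((½)*(1 + 92)/92)*(-2/334983) = ((½)*(1/92)*93)*(-2/334983) = (93/184)*(-2/334983) = -31/10272812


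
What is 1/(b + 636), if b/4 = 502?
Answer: 1/2644 ≈ 0.00037821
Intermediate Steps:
b = 2008 (b = 4*502 = 2008)
1/(b + 636) = 1/(2008 + 636) = 1/2644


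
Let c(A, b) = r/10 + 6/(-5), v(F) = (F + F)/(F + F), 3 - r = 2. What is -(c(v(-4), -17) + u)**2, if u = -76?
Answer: -594441/100 ≈ -5944.4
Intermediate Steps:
r = 1 (r = 3 - 1*2 = 3 - 2 = 1)
v(F) = 1 (v(F) = (2*F)/((2*F)) = (2*F)*(1/(2*F)) = 1)
c(A, b) = -11/10 (c(A, b) = 1/10 + 6/(-5) = 1*(1/10) + 6*(-1/5) = 1/10 - 6/5 = -11/10)
-(c(v(-4), -17) + u)**2 = -(-11/10 - 76)**2 = -(-771/10)**2 = -1*594441/100 = -594441/100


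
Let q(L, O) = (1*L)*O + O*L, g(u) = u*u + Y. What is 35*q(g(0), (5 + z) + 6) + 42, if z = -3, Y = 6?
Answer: 3402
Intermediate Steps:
g(u) = 6 + u² (g(u) = u*u + 6 = u² + 6 = 6 + u²)
q(L, O) = 2*L*O (q(L, O) = L*O + L*O = 2*L*O)
35*q(g(0), (5 + z) + 6) + 42 = 35*(2*(6 + 0²)*((5 - 3) + 6)) + 42 = 35*(2*(6 + 0)*(2 + 6)) + 42 = 35*(2*6*8) + 42 = 35*96 + 42 = 3360 + 42 = 3402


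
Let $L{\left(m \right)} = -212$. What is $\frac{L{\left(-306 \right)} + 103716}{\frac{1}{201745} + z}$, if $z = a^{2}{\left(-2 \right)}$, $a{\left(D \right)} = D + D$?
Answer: $\frac{20881414480}{3227921} \approx 6469.0$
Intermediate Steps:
$a{\left(D \right)} = 2 D$
$z = 16$ ($z = \left(2 \left(-2\right)\right)^{2} = \left(-4\right)^{2} = 16$)
$\frac{L{\left(-306 \right)} + 103716}{\frac{1}{201745} + z} = \frac{-212 + 103716}{\frac{1}{201745} + 16} = \frac{103504}{\frac{1}{201745} + 16} = \frac{103504}{\frac{3227921}{201745}} = 103504 \cdot \frac{201745}{3227921} = \frac{20881414480}{3227921}$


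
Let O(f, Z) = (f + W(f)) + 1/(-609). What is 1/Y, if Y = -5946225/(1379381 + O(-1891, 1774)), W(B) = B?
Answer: -167547958/724250205 ≈ -0.23134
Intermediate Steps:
O(f, Z) = -1/609 + 2*f (O(f, Z) = (f + f) + 1/(-609) = 2*f - 1/609 = -1/609 + 2*f)
Y = -724250205/167547958 (Y = -5946225/(1379381 + (-1/609 + 2*(-1891))) = -5946225/(1379381 + (-1/609 - 3782)) = -5946225/(1379381 - 2303239/609) = -5946225/837739790/609 = -5946225*609/837739790 = -724250205/167547958 ≈ -4.3226)
1/Y = 1/(-724250205/167547958) = -167547958/724250205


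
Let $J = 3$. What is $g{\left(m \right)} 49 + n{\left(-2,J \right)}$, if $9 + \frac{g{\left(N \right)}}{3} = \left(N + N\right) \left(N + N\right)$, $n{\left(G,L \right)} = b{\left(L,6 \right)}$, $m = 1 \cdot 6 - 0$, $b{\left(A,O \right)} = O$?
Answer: $19851$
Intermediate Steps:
$m = 6$ ($m = 6 + 0 = 6$)
$n{\left(G,L \right)} = 6$
$g{\left(N \right)} = -27 + 12 N^{2}$ ($g{\left(N \right)} = -27 + 3 \left(N + N\right) \left(N + N\right) = -27 + 3 \cdot 2 N 2 N = -27 + 3 \cdot 4 N^{2} = -27 + 12 N^{2}$)
$g{\left(m \right)} 49 + n{\left(-2,J \right)} = \left(-27 + 12 \cdot 6^{2}\right) 49 + 6 = \left(-27 + 12 \cdot 36\right) 49 + 6 = \left(-27 + 432\right) 49 + 6 = 405 \cdot 49 + 6 = 19845 + 6 = 19851$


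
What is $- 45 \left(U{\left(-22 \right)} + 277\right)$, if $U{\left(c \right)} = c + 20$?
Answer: $-12375$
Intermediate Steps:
$U{\left(c \right)} = 20 + c$
$- 45 \left(U{\left(-22 \right)} + 277\right) = - 45 \left(\left(20 - 22\right) + 277\right) = - 45 \left(-2 + 277\right) = \left(-45\right) 275 = -12375$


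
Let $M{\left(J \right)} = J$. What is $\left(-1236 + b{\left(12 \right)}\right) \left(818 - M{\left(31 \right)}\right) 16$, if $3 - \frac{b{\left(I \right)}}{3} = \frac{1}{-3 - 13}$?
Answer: $-15448023$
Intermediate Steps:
$b{\left(I \right)} = \frac{147}{16}$ ($b{\left(I \right)} = 9 - \frac{3}{-3 - 13} = 9 - \frac{3}{-16} = 9 - - \frac{3}{16} = 9 + \frac{3}{16} = \frac{147}{16}$)
$\left(-1236 + b{\left(12 \right)}\right) \left(818 - M{\left(31 \right)}\right) 16 = \left(-1236 + \frac{147}{16}\right) \left(818 - 31\right) 16 = - \frac{19629 \left(818 - 31\right)}{16} \cdot 16 = \left(- \frac{19629}{16}\right) 787 \cdot 16 = \left(- \frac{15448023}{16}\right) 16 = -15448023$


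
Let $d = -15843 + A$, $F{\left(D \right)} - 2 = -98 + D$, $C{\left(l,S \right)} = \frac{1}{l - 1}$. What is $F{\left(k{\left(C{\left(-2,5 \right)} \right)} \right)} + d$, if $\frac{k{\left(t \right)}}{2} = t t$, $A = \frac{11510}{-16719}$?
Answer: $- \frac{799475807}{50157} \approx -15939.0$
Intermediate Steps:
$A = - \frac{11510}{16719}$ ($A = 11510 \left(- \frac{1}{16719}\right) = - \frac{11510}{16719} \approx -0.68844$)
$C{\left(l,S \right)} = \frac{1}{-1 + l}$
$k{\left(t \right)} = 2 t^{2}$ ($k{\left(t \right)} = 2 t t = 2 t^{2}$)
$F{\left(D \right)} = -96 + D$ ($F{\left(D \right)} = 2 + \left(-98 + D\right) = -96 + D$)
$d = - \frac{264890627}{16719}$ ($d = -15843 - \frac{11510}{16719} = - \frac{264890627}{16719} \approx -15844.0$)
$F{\left(k{\left(C{\left(-2,5 \right)} \right)} \right)} + d = \left(-96 + 2 \left(\frac{1}{-1 - 2}\right)^{2}\right) - \frac{264890627}{16719} = \left(-96 + 2 \left(\frac{1}{-3}\right)^{2}\right) - \frac{264890627}{16719} = \left(-96 + 2 \left(- \frac{1}{3}\right)^{2}\right) - \frac{264890627}{16719} = \left(-96 + 2 \cdot \frac{1}{9}\right) - \frac{264890627}{16719} = \left(-96 + \frac{2}{9}\right) - \frac{264890627}{16719} = - \frac{862}{9} - \frac{264890627}{16719} = - \frac{799475807}{50157}$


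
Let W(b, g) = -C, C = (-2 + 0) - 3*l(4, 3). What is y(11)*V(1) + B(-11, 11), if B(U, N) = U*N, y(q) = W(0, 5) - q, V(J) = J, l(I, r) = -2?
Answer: -136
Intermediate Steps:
C = 4 (C = (-2 + 0) - 3*(-2) = -2 + 6 = 4)
W(b, g) = -4 (W(b, g) = -1*4 = -4)
y(q) = -4 - q
B(U, N) = N*U
y(11)*V(1) + B(-11, 11) = (-4 - 1*11)*1 + 11*(-11) = (-4 - 11)*1 - 121 = -15*1 - 121 = -15 - 121 = -136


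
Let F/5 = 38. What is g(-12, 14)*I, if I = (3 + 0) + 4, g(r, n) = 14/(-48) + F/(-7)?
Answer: -4609/24 ≈ -192.04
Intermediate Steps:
F = 190 (F = 5*38 = 190)
g(r, n) = -4609/168 (g(r, n) = 14/(-48) + 190/(-7) = 14*(-1/48) + 190*(-⅐) = -7/24 - 190/7 = -4609/168)
I = 7 (I = 3 + 4 = 7)
g(-12, 14)*I = -4609/168*7 = -4609/24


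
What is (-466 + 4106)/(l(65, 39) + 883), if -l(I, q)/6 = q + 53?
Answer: 3640/331 ≈ 10.997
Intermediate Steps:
l(I, q) = -318 - 6*q (l(I, q) = -6*(q + 53) = -6*(53 + q) = -318 - 6*q)
(-466 + 4106)/(l(65, 39) + 883) = (-466 + 4106)/((-318 - 6*39) + 883) = 3640/((-318 - 234) + 883) = 3640/(-552 + 883) = 3640/331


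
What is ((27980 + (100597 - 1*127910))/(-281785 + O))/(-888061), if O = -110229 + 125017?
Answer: 667/237109622817 ≈ 2.8130e-9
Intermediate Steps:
O = 14788
((27980 + (100597 - 1*127910))/(-281785 + O))/(-888061) = ((27980 + (100597 - 1*127910))/(-281785 + 14788))/(-888061) = ((27980 + (100597 - 127910))/(-266997))*(-1/888061) = ((27980 - 27313)*(-1/266997))*(-1/888061) = (667*(-1/266997))*(-1/888061) = -667/266997*(-1/888061) = 667/237109622817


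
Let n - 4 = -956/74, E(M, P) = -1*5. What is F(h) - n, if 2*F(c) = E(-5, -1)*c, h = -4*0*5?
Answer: 330/37 ≈ 8.9189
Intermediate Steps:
E(M, P) = -5
n = -330/37 (n = 4 - 956/74 = 4 - 956*1/74 = 4 - 478/37 = -330/37 ≈ -8.9189)
h = 0 (h = 0*5 = 0)
F(c) = -5*c/2 (F(c) = (-5*c)/2 = -5*c/2)
F(h) - n = -5/2*0 - 1*(-330/37) = 0 + 330/37 = 330/37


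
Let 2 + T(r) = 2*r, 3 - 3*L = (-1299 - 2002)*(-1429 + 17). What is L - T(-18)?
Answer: -4660895/3 ≈ -1.5536e+6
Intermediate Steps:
L = -4661009/3 (L = 1 - (-1299 - 2002)*(-1429 + 17)/3 = 1 - (-3301)*(-1412)/3 = 1 - ⅓*4661012 = 1 - 4661012/3 = -4661009/3 ≈ -1.5537e+6)
T(r) = -2 + 2*r
L - T(-18) = -4661009/3 - (-2 + 2*(-18)) = -4661009/3 - (-2 - 36) = -4661009/3 - 1*(-38) = -4661009/3 + 38 = -4660895/3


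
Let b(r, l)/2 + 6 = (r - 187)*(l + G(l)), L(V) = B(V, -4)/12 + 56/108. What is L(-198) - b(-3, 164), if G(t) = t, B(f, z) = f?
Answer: 6730345/54 ≈ 1.2464e+5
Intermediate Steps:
L(V) = 14/27 + V/12 (L(V) = V/12 + 56/108 = V*(1/12) + 56*(1/108) = V/12 + 14/27 = 14/27 + V/12)
b(r, l) = -12 + 4*l*(-187 + r) (b(r, l) = -12 + 2*((r - 187)*(l + l)) = -12 + 2*((-187 + r)*(2*l)) = -12 + 2*(2*l*(-187 + r)) = -12 + 4*l*(-187 + r))
L(-198) - b(-3, 164) = (14/27 + (1/12)*(-198)) - (-12 - 748*164 + 4*164*(-3)) = (14/27 - 33/2) - (-12 - 122672 - 1968) = -863/54 - 1*(-124652) = -863/54 + 124652 = 6730345/54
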